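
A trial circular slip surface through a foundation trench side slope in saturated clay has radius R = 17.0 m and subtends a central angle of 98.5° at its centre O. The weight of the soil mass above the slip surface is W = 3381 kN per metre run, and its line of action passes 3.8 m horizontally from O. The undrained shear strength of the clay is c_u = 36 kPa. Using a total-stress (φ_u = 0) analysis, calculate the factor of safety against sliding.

FS = 1.39

Taking moments about the centre O, the resisting moment is provided by the undrained shear strength acting along the arc:
Arc length L_a = R·θ = 17.0·(98.5°·π/180) = 17.0·1.7191 = 29.23 m
M_R = c_u·L_a·R = 36·29.23·17.0 = 17886.0 kN·m/m
M_D = W·d = 3381·3.8 = 12847.8 kN·m/m
FS = M_R / M_D = 17886.0 / 12847.8 = 1.392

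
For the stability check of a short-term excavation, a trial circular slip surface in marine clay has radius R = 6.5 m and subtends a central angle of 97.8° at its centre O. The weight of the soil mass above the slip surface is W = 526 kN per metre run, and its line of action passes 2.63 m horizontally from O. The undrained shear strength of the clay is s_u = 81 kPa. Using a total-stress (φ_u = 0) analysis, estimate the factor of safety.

FS = 4.22

Taking moments about the centre O, the resisting moment is provided by the undrained shear strength acting along the arc:
Arc length L_a = R·θ = 6.5·(97.8°·π/180) = 6.5·1.7069 = 11.10 m
M_R = s_u·L_a·R = 81·11.10·6.5 = 5841.5 kN·m/m
M_D = W·d = 526·2.63 = 1383.4 kN·m/m
FS = M_R / M_D = 5841.5 / 1383.4 = 4.223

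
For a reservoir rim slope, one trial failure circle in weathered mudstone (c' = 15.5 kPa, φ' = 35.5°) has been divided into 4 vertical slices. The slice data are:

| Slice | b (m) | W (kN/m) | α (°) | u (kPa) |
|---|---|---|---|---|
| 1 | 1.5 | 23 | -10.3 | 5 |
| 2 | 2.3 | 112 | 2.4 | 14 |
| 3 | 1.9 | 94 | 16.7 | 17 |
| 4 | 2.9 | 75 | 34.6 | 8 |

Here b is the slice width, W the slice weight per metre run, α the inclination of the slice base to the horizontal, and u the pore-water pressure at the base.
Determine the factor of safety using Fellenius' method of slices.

Ordinary method of slices: FS = Σ[c'·Δl_i + (W_i cosα_i − u_i·Δl_i)·tanφ'] / Σ W_i sinα_i, with Δl_i = b_i / cosα_i.
Slice 1: Δl = 1.5/cos(-10.3°) = 1.525 m; N'_1 = 23·cos(-10.3°) − 5·1.525 = 15.0; c'Δl = 23.63; W sinα = -4.1
Slice 2: Δl = 2.3/cos2.4° = 2.302 m; N'_2 = 112·cos2.4° − 14·2.302 = 79.7; c'Δl = 35.68; W sinα = 4.7
Slice 3: Δl = 1.9/cos16.7° = 1.984 m; N'_3 = 94·cos16.7° − 17·1.984 = 56.3; c'Δl = 30.75; W sinα = 27.0
Slice 4: Δl = 2.9/cos34.6° = 3.523 m; N'_4 = 75·cos34.6° − 8·3.523 = 33.6; c'Δl = 54.61; W sinα = 42.6
Σc'Δl = 144.7 kN/m; ΣN' = 184.5 kN/m; ΣW sinα = 70.2 kN/m
Resisting = 144.7 + 184.5·tan35.5° = 144.7 + 131.6 = 276.3 kN/m
FS = 276.3 / 70.2 = 3.937

FS = 3.94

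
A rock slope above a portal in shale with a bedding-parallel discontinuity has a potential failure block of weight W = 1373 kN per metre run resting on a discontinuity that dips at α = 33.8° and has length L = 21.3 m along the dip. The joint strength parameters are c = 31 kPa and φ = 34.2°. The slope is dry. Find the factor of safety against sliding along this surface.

Resolving the block weight along and normal to the plane and applying the Mohr–Coulomb strength on the joint:
N' = W cosα = 1373·cos33.8° = 1140.9 kN/m
Driving force T = W sinα = 1373·sin33.8° = 763.8 kN/m
Resisting force R = c·L + N'·tanφ = 31·21.3 + 1140.9·tan34.2° = 660.3 + 775.4 = 1435.7 kN/m
FS = R / T = 1435.7 / 763.8 = 1.880

FS = 1.88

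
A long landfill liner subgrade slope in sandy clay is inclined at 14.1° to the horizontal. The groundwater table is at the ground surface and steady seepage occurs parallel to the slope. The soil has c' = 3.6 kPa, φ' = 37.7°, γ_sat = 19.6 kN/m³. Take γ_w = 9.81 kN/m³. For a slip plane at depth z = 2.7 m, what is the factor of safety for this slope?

FS = 1.82

With seepage parallel to the slope and the water table at the surface, the effective normal stress on the slip plane uses the buoyant unit weight γ' = γ_sat − γ_w while the driving shear stress uses γ_sat:
FS = [c' + γ' z cos²β tanφ'] / [γ_sat z sinβ cosβ]
γ' = 19.6 − 9.81 = 9.79 kN/m³
Numerator = 3.6 + 9.79·2.7·cos²14.1°·tan37.7° = 3.6 + 9.79·2.7·0.9407·0.7729 = 22.817 kPa
Denominator = 19.6·2.7·sin14.1°·cos14.1° = 19.6·2.7·0.2436·0.9699 = 12.504 kPa
FS = 22.817 / 12.504 = 1.825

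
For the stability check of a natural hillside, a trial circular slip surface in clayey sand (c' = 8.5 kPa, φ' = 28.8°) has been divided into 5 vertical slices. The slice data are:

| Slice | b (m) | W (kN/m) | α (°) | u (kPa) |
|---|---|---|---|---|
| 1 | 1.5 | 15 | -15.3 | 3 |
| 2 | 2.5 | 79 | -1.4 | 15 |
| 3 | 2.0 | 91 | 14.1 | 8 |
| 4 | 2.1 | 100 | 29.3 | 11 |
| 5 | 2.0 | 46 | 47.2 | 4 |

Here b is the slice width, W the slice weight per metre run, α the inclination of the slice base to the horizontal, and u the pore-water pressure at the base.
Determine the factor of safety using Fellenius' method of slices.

FS = 2.11

Ordinary method of slices: FS = Σ[c'·Δl_i + (W_i cosα_i − u_i·Δl_i)·tanφ'] / Σ W_i sinα_i, with Δl_i = b_i / cosα_i.
Slice 1: Δl = 1.5/cos(-15.3°) = 1.555 m; N'_1 = 15·cos(-15.3°) − 3·1.555 = 9.8; c'Δl = 13.22; W sinα = -4.0
Slice 2: Δl = 2.5/cos(-1.4°) = 2.501 m; N'_2 = 79·cos(-1.4°) − 15·2.501 = 41.5; c'Δl = 21.26; W sinα = -1.9
Slice 3: Δl = 2.0/cos14.1° = 2.062 m; N'_3 = 91·cos14.1° − 8·2.062 = 71.8; c'Δl = 17.53; W sinα = 22.2
Slice 4: Δl = 2.1/cos29.3° = 2.408 m; N'_4 = 100·cos29.3° − 11·2.408 = 60.7; c'Δl = 20.47; W sinα = 48.9
Slice 5: Δl = 2.0/cos47.2° = 2.944 m; N'_5 = 46·cos47.2° − 4·2.944 = 19.5; c'Δl = 25.02; W sinα = 33.8
Σc'Δl = 97.5 kN/m; ΣN' = 203.2 kN/m; ΣW sinα = 99.0 kN/m
Resisting = 97.5 + 203.2·tan28.8° = 97.5 + 111.7 = 209.2 kN/m
FS = 209.2 / 99.0 = 2.114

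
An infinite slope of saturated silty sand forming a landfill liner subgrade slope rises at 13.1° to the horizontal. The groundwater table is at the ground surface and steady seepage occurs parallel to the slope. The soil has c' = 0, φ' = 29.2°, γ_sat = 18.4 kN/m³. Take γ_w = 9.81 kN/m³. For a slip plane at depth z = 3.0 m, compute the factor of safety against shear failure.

With seepage parallel to the slope and the water table at the surface, the effective normal stress on the slip plane uses the buoyant unit weight γ' = γ_sat − γ_w while the driving shear stress uses γ_sat:
FS = [c' + γ' z cos²β tanφ'] / [γ_sat z sinβ cosβ]
(For c' = 0 this reduces to FS = (γ'/γ_sat)·tanφ'/tanβ.)
γ' = 18.4 − 9.81 = 8.59 kN/m³
Numerator = 0.0 + 8.59·3.0·cos²13.1°·tan29.2° = 0.0 + 8.59·3.0·0.9486·0.5589 = 13.663 kPa
Denominator = 18.4·3.0·sin13.1°·cos13.1° = 18.4·3.0·0.2267·0.9740 = 12.186 kPa
FS = 13.663 / 12.186 = 1.121

FS = 1.12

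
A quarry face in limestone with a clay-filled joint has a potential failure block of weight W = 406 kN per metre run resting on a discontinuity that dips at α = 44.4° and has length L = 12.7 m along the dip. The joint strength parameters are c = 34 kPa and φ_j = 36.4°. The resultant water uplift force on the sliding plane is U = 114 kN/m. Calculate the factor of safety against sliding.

FS = 1.98

Resolving the block weight along and normal to the plane and applying the Mohr–Coulomb strength on the joint:
N' = W cosα − U = 406·cos44.4° − 114 = 176.1 kN/m
Driving force T = W sinα = 406·sin44.4° = 284.1 kN/m
Resisting force R = c·L + N'·tanφ_j = 34·12.7 + 176.1·tan36.4° = 431.8 + 129.8 = 561.6 kN/m
FS = R / T = 561.6 / 284.1 = 1.977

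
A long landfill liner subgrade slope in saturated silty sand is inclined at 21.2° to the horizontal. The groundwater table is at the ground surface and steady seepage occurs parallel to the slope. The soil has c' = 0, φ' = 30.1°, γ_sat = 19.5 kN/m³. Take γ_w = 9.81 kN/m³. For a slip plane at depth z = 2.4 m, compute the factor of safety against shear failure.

FS = 0.74

With seepage parallel to the slope and the water table at the surface, the effective normal stress on the slip plane uses the buoyant unit weight γ' = γ_sat − γ_w while the driving shear stress uses γ_sat:
FS = [c' + γ' z cos²β tanφ'] / [γ_sat z sinβ cosβ]
(For c' = 0 this reduces to FS = (γ'/γ_sat)·tanφ'/tanβ.)
γ' = 19.5 − 9.81 = 9.69 kN/m³
Numerator = 0.0 + 9.69·2.4·cos²21.2°·tan30.1° = 0.0 + 9.69·2.4·0.8692·0.5797 = 11.718 kPa
Denominator = 19.5·2.4·sin21.2°·cos21.2° = 19.5·2.4·0.3616·0.9323 = 15.779 kPa
FS = 11.718 / 15.779 = 0.743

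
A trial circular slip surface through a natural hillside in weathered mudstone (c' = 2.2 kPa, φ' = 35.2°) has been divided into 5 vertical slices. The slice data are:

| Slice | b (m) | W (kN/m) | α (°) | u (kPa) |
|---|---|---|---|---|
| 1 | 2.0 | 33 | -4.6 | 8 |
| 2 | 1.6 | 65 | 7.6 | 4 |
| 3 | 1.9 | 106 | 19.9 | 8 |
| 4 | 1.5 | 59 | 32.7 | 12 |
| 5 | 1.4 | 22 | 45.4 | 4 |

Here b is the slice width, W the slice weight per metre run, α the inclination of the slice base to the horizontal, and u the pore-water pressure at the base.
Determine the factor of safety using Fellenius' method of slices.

Ordinary method of slices: FS = Σ[c'·Δl_i + (W_i cosα_i − u_i·Δl_i)·tanφ'] / Σ W_i sinα_i, with Δl_i = b_i / cosα_i.
Slice 1: Δl = 2.0/cos(-4.6°) = 2.006 m; N'_1 = 33·cos(-4.6°) − 8·2.006 = 16.8; c'Δl = 4.41; W sinα = -2.6
Slice 2: Δl = 1.6/cos7.6° = 1.614 m; N'_2 = 65·cos7.6° − 4·1.614 = 58.0; c'Δl = 3.55; W sinα = 8.6
Slice 3: Δl = 1.9/cos19.9° = 2.021 m; N'_3 = 106·cos19.9° − 8·2.021 = 83.5; c'Δl = 4.45; W sinα = 36.1
Slice 4: Δl = 1.5/cos32.7° = 1.783 m; N'_4 = 59·cos32.7° − 12·1.783 = 28.3; c'Δl = 3.92; W sinα = 31.9
Slice 5: Δl = 1.4/cos45.4° = 1.994 m; N'_5 = 22·cos45.4° − 4·1.994 = 7.5; c'Δl = 4.39; W sinα = 15.7
Σc'Δl = 20.7 kN/m; ΣN' = 194.1 kN/m; ΣW sinα = 89.6 kN/m
Resisting = 20.7 + 194.1·tan35.2° = 20.7 + 136.9 = 157.6 kN/m
FS = 157.6 / 89.6 = 1.760

FS = 1.76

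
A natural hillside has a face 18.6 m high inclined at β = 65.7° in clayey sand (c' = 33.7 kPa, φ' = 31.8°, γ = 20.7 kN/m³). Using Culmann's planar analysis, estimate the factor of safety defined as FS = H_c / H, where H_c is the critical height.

FS = 1.60

H_c = (4c'/γ) · sinβ cosφ' / [1 − cos(β − φ')]
    = (4·33.7/20.7) · sin65.7°·cos31.8° / [1 − cos33.9°]
    = 6.512 · 0.7746 / 0.1700 = 29.67 m
FS = H_c / H = 29.67 / 18.6 = 1.595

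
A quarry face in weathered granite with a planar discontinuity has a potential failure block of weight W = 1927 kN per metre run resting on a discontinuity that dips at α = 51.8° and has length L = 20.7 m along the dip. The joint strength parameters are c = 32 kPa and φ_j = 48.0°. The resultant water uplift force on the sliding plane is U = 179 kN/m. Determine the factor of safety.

Resolving the block weight along and normal to the plane and applying the Mohr–Coulomb strength on the joint:
N' = W cosα − U = 1927·cos51.8° − 179 = 1012.7 kN/m
Driving force T = W sinα = 1927·sin51.8° = 1514.3 kN/m
Resisting force R = c·L + N'·tanφ_j = 32·20.7 + 1012.7·tan48.0° = 662.4 + 1124.7 = 1787.1 kN/m
FS = R / T = 1787.1 / 1514.3 = 1.180

FS = 1.18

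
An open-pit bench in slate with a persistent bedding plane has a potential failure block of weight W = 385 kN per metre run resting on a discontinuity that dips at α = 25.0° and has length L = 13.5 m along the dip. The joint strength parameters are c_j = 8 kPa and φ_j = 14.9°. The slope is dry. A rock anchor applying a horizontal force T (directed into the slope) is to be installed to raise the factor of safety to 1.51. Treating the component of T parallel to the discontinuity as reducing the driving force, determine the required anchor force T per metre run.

Resolving forces along and normal to the sliding plane, with the horizontal anchor force T adding T·sinα to the effective normal force and T·cosα acting up the plane against the driving force:
FS = [c_jL + (W cosα + T sinα) tanφ_j] / [W sinα − T cosα]
Without the anchor: N' = 348.9 kN/m, driving T_d = 162.7 kN/m, resisting R = 8·13.5 + 348.9·tan14.9° = 200.8 kN/m, FS = 1.23.
Setting FS = 1.51 and solving for T:
1.51·(162.7 − T cos25.0°) = 200.8 + T sin25.0°·tan14.9°
T·(sin25.0°·tan14.9° + 1.51·cos25.0°) = 1.51·162.7 − 200.8
T·(0.4226·0.2661 + 1.51·0.9063) = 245.7 − 200.8 = 44.8
T·1.4810 = 44.8
T = 30.3 kN/m

T = 30 kN/m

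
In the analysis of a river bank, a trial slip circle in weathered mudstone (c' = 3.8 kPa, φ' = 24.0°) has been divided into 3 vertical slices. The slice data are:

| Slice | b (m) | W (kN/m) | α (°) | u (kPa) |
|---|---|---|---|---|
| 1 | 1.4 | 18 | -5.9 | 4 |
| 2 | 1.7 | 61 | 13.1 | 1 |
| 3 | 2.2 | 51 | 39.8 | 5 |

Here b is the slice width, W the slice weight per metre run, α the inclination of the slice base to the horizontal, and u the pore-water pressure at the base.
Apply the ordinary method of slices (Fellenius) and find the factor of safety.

Ordinary method of slices: FS = Σ[c'·Δl_i + (W_i cosα_i − u_i·Δl_i)·tanφ'] / Σ W_i sinα_i, with Δl_i = b_i / cosα_i.
Slice 1: Δl = 1.4/cos(-5.9°) = 1.407 m; N'_1 = 18·cos(-5.9°) − 4·1.407 = 12.3; c'Δl = 5.35; W sinα = -1.9
Slice 2: Δl = 1.7/cos13.1° = 1.745 m; N'_2 = 61·cos13.1° − 1·1.745 = 57.7; c'Δl = 6.63; W sinα = 13.8
Slice 3: Δl = 2.2/cos39.8° = 2.864 m; N'_3 = 51·cos39.8° − 5·2.864 = 24.9; c'Δl = 10.88; W sinα = 32.6
Σc'Δl = 22.9 kN/m; ΣN' = 94.8 kN/m; ΣW sinα = 44.6 kN/m
Resisting = 22.9 + 94.8·tan24.0° = 22.9 + 42.2 = 65.1 kN/m
FS = 65.1 / 44.6 = 1.458

FS = 1.46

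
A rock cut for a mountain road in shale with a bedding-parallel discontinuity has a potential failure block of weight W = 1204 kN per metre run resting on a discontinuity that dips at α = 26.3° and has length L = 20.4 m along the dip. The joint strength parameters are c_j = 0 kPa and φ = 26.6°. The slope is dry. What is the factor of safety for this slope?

FS = 1.01

Resolving the block weight along and normal to the plane and applying the Mohr–Coulomb strength on the joint:
N' = W cosα = 1204·cos26.3° = 1079.4 kN/m
Driving force T = W sinα = 1204·sin26.3° = 533.5 kN/m
Resisting force R = c_j·L + N'·tanφ = 0·20.4 + 1079.4·tan26.6° = 0.0 + 540.5 = 540.5 kN/m
FS = R / T = 540.5 / 533.5 = 1.013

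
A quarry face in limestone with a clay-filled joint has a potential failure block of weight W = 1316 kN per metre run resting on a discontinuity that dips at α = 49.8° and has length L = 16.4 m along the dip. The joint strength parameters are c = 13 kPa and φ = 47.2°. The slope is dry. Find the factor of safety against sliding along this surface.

Resolving the block weight along and normal to the plane and applying the Mohr–Coulomb strength on the joint:
N' = W cosα = 1316·cos49.8° = 849.4 kN/m
Driving force T = W sinα = 1316·sin49.8° = 1005.2 kN/m
Resisting force R = c·L + N'·tanφ = 13·16.4 + 849.4·tan47.2° = 213.2 + 917.3 = 1130.5 kN/m
FS = R / T = 1130.5 / 1005.2 = 1.125

FS = 1.12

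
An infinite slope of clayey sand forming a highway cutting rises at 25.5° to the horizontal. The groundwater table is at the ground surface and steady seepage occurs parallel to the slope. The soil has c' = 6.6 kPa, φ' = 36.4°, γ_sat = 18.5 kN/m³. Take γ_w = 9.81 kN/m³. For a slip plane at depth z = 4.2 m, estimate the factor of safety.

With seepage parallel to the slope and the water table at the surface, the effective normal stress on the slip plane uses the buoyant unit weight γ' = γ_sat − γ_w while the driving shear stress uses γ_sat:
FS = [c' + γ' z cos²β tanφ'] / [γ_sat z sinβ cosβ]
γ' = 18.5 − 9.81 = 8.69 kN/m³
Numerator = 6.6 + 8.69·4.2·cos²25.5°·tan36.4° = 6.6 + 8.69·4.2·0.8147·0.7373 = 28.521 kPa
Denominator = 18.5·4.2·sin25.5°·cos25.5° = 18.5·4.2·0.4305·0.9026 = 30.192 kPa
FS = 28.521 / 30.192 = 0.945

FS = 0.94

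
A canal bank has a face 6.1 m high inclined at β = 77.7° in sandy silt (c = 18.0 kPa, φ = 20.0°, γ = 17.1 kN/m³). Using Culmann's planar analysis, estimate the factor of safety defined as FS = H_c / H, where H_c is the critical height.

H_c = (4c/γ) · sinβ cosφ / [1 − cos(β − φ)]
    = (4·18.0/17.1) · sin77.7°·cos20.0° / [1 − cos57.7°]
    = 4.211 · 0.9181 / 0.4656 = 8.30 m
FS = H_c / H = 8.30 / 6.1 = 1.361

FS = 1.36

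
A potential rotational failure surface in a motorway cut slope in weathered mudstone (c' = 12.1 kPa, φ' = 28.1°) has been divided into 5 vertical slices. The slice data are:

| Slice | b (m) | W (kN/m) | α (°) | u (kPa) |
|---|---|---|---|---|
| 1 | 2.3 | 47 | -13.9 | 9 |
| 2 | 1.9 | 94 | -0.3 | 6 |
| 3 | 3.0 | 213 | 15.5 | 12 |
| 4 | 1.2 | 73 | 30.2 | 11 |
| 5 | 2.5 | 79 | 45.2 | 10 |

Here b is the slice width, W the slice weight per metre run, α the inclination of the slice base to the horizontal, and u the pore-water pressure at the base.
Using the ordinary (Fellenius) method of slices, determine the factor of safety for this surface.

Ordinary method of slices: FS = Σ[c'·Δl_i + (W_i cosα_i − u_i·Δl_i)·tanφ'] / Σ W_i sinα_i, with Δl_i = b_i / cosα_i.
Slice 1: Δl = 2.3/cos(-13.9°) = 2.369 m; N'_1 = 47·cos(-13.9°) − 9·2.369 = 24.3; c'Δl = 28.67; W sinα = -11.3
Slice 2: Δl = 1.9/cos(-0.3°) = 1.900 m; N'_2 = 94·cos(-0.3°) − 6·1.900 = 82.6; c'Δl = 22.99; W sinα = -0.5
Slice 3: Δl = 3.0/cos15.5° = 3.113 m; N'_3 = 213·cos15.5° − 12·3.113 = 167.9; c'Δl = 37.67; W sinα = 56.9
Slice 4: Δl = 1.2/cos30.2° = 1.388 m; N'_4 = 73·cos30.2° − 11·1.388 = 47.8; c'Δl = 16.80; W sinα = 36.7
Slice 5: Δl = 2.5/cos45.2° = 3.548 m; N'_5 = 79·cos45.2° − 10·3.548 = 20.2; c'Δl = 42.93; W sinα = 56.1
Σc'Δl = 149.1 kN/m; ΣN' = 342.8 kN/m; ΣW sinα = 137.9 kN/m
Resisting = 149.1 + 342.8·tan28.1° = 149.1 + 183.0 = 332.1 kN/m
FS = 332.1 / 137.9 = 2.408

FS = 2.41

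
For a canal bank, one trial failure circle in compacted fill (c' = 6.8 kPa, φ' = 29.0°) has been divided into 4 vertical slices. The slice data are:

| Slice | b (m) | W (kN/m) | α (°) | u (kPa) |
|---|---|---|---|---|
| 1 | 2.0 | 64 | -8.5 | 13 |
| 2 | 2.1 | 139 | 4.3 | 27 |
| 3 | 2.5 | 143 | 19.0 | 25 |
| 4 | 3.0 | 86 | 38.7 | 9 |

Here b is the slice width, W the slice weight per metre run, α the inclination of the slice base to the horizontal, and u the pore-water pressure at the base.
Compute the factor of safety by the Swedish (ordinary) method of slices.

FS = 1.92

Ordinary method of slices: FS = Σ[c'·Δl_i + (W_i cosα_i − u_i·Δl_i)·tanφ'] / Σ W_i sinα_i, with Δl_i = b_i / cosα_i.
Slice 1: Δl = 2.0/cos(-8.5°) = 2.022 m; N'_1 = 64·cos(-8.5°) − 13·2.022 = 37.0; c'Δl = 13.75; W sinα = -9.5
Slice 2: Δl = 2.1/cos4.3° = 2.106 m; N'_2 = 139·cos4.3° − 27·2.106 = 81.7; c'Δl = 14.32; W sinα = 10.4
Slice 3: Δl = 2.5/cos19.0° = 2.644 m; N'_3 = 143·cos19.0° − 25·2.644 = 69.1; c'Δl = 17.98; W sinα = 46.6
Slice 4: Δl = 3.0/cos38.7° = 3.844 m; N'_4 = 86·cos38.7° − 9·3.844 = 32.5; c'Δl = 26.14; W sinα = 53.8
Σc'Δl = 72.2 kN/m; ΣN' = 220.4 kN/m; ΣW sinα = 101.3 kN/m
Resisting = 72.2 + 220.4·tan29.0° = 72.2 + 122.2 = 194.4 kN/m
FS = 194.4 / 101.3 = 1.919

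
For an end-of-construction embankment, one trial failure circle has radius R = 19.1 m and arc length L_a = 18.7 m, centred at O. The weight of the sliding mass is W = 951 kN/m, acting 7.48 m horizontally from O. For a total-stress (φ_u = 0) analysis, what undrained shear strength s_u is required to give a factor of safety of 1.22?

s_u = 24.3 kPa

FS = s_u·L_a·R / (W·d), so s_u = FS·W·d / (L_a·R).
s_u = 1.22·951·7.48 / (18.70·19.1) = 8678.4 / 357.17 = 24.30 kPa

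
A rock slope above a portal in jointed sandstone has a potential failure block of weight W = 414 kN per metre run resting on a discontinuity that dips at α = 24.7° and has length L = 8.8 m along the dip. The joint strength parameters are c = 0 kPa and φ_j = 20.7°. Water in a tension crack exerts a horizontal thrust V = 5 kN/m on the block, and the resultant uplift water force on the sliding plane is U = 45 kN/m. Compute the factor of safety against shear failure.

FS = 0.70

Resolving the block weight along and normal to the plane and applying the Mohr–Coulomb strength on the joint:
N' = W cosα − U − V sinα = 414·cos24.7° − 45 − 5·sin24.7° = 329.0 kN/m
Driving force T = W sinα + V cosα = 414·sin24.7° + 5·cos24.7° = 177.5 kN/m
Resisting force R = c·L + N'·tanφ_j = 0·8.8 + 329.0·tan20.7° = 0.0 + 124.3 = 124.3 kN/m
FS = R / T = 124.3 / 177.5 = 0.700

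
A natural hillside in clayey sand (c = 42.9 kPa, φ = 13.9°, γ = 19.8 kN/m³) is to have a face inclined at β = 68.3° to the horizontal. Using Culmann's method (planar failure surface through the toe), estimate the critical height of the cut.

H_c = 18.71 m

Culmann's analysis gives the critical failure plane at α_cr = (β + φ)/2 = (68.3 + 13.9)/2 = 41.1°, and the critical height
H_c = (4c/γ) · sinβ cosφ / [1 − cos(β − φ)]
    = (4·42.9/19.8) · sin68.3°·cos13.9° / [1 − cos(54.4°)]
    = 8.667 · 0.9291·0.9707 / [1 − 0.5821]
    = 8.667 · 0.9019 / 0.4179
    = 18.71 m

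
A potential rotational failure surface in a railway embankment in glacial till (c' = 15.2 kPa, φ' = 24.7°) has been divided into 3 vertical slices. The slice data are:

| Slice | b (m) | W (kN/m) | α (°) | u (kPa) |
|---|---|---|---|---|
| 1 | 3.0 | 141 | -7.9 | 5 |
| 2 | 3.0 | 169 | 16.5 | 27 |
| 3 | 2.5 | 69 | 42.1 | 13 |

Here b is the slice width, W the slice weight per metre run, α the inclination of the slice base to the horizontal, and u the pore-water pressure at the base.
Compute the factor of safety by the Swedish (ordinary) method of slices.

FS = 3.22

Ordinary method of slices: FS = Σ[c'·Δl_i + (W_i cosα_i − u_i·Δl_i)·tanφ'] / Σ W_i sinα_i, with Δl_i = b_i / cosα_i.
Slice 1: Δl = 3.0/cos(-7.9°) = 3.029 m; N'_1 = 141·cos(-7.9°) − 5·3.029 = 124.5; c'Δl = 46.04; W sinα = -19.4
Slice 2: Δl = 3.0/cos16.5° = 3.129 m; N'_2 = 169·cos16.5° − 27·3.129 = 77.6; c'Δl = 47.56; W sinα = 48.0
Slice 3: Δl = 2.5/cos42.1° = 3.369 m; N'_3 = 69·cos42.1° − 13·3.369 = 7.4; c'Δl = 51.21; W sinα = 46.3
Σc'Δl = 144.8 kN/m; ΣN' = 209.5 kN/m; ΣW sinα = 74.9 kN/m
Resisting = 144.8 + 209.5·tan24.7° = 144.8 + 96.3 = 241.2 kN/m
FS = 241.2 / 74.9 = 3.221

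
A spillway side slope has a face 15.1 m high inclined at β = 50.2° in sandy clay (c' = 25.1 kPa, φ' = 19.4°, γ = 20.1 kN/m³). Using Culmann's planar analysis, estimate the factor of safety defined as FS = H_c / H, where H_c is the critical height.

FS = 1.70

H_c = (4c'/γ) · sinβ cosφ' / [1 − cos(β − φ')]
    = (4·25.1/20.1) · sin50.2°·cos19.4° / [1 − cos30.8°]
    = 4.995 · 0.7247 / 0.1410 = 25.66 m
FS = H_c / H = 25.66 / 15.1 = 1.700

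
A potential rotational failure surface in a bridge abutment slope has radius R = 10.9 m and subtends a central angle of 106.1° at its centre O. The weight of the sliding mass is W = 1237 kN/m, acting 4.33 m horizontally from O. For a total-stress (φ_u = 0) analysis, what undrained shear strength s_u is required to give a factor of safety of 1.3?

s_u = 31.6 kPa

FS = s_u·L_a·R / (W·d), so s_u = FS·W·d / (L_a·R).
Arc length L_a = R·θ = 10.9·(106.1°·π/180) = 10.9·1.8518 = 20.18 m
s_u = 1.3·1237·4.33 / (20.18·10.9) = 6963.1 / 220.01 = 31.65 kPa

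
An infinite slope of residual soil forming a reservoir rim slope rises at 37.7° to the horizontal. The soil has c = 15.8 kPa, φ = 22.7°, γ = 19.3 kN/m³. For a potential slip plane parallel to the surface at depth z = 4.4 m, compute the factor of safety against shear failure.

For an infinite slope with a slip plane parallel to the surface (no pore pressure): FS = [c + γz cos²β tanφ] / [γz sinβ cosβ].
γz = 19.3·4.4 = 84.92 kN/m²
Numerator = 15.8 + 84.92·cos²37.7°·tan22.7° = 15.8 + 84.92·0.6260·0.4183 = 38.039 kPa
Denominator = 84.92·sin37.7°·cos37.7° = 84.92·0.6115·0.7912 = 41.089 kPa
FS = 38.039 / 41.089 = 0.926

FS = 0.93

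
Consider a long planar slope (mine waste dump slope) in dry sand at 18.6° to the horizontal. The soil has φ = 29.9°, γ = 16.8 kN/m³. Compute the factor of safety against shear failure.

FS = 1.71

For a dry cohesionless infinite slope the factor of safety is FS = tanφ / tanβ.
FS = tan29.9° / tan18.6° = 0.5750 / 0.3365 = 1.709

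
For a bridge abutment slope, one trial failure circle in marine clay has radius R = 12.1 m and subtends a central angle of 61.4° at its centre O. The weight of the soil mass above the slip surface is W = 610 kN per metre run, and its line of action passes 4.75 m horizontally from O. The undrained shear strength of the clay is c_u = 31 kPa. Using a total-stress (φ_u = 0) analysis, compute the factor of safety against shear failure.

FS = 1.68

Taking moments about the centre O, the resisting moment is provided by the undrained shear strength acting along the arc:
Arc length L_a = R·θ = 12.1·(61.4°·π/180) = 12.1·1.0716 = 12.97 m
M_R = c_u·L_a·R = 31·12.97·12.1 = 4863.8 kN·m/m
M_D = W·d = 610·4.75 = 2897.5 kN·m/m
FS = M_R / M_D = 4863.8 / 2897.5 = 1.679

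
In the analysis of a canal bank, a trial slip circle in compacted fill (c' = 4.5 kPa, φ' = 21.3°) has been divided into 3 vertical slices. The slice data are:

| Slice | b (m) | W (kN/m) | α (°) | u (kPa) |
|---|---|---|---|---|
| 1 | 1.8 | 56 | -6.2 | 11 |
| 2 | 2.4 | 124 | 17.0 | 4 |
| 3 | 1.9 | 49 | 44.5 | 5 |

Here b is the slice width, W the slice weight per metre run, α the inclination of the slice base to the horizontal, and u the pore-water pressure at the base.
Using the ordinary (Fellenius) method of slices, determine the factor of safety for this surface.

Ordinary method of slices: FS = Σ[c'·Δl_i + (W_i cosα_i − u_i·Δl_i)·tanφ'] / Σ W_i sinα_i, with Δl_i = b_i / cosα_i.
Slice 1: Δl = 1.8/cos(-6.2°) = 1.811 m; N'_1 = 56·cos(-6.2°) − 11·1.811 = 35.8; c'Δl = 8.15; W sinα = -6.0
Slice 2: Δl = 2.4/cos17.0° = 2.510 m; N'_2 = 124·cos17.0° − 4·2.510 = 108.5; c'Δl = 11.29; W sinα = 36.3
Slice 3: Δl = 1.9/cos44.5° = 2.664 m; N'_3 = 49·cos44.5° − 5·2.664 = 21.6; c'Δl = 11.99; W sinα = 34.3
Σc'Δl = 31.4 kN/m; ΣN' = 165.9 kN/m; ΣW sinα = 64.6 kN/m
Resisting = 31.4 + 165.9·tan21.3° = 31.4 + 64.7 = 96.1 kN/m
FS = 96.1 / 64.6 = 1.489

FS = 1.49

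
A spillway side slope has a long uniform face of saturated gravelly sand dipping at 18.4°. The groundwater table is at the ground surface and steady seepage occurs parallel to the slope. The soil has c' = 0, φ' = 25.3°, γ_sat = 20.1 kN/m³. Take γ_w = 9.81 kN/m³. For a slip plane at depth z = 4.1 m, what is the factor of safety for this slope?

FS = 0.73

With seepage parallel to the slope and the water table at the surface, the effective normal stress on the slip plane uses the buoyant unit weight γ' = γ_sat − γ_w while the driving shear stress uses γ_sat:
FS = [c' + γ' z cos²β tanφ'] / [γ_sat z sinβ cosβ]
(For c' = 0 this reduces to FS = (γ'/γ_sat)·tanφ'/tanβ.)
γ' = 20.1 − 9.81 = 10.29 kN/m³
Numerator = 0.0 + 10.29·4.1·cos²18.4°·tan25.3° = 0.0 + 10.29·4.1·0.9004·0.4727 = 17.956 kPa
Denominator = 20.1·4.1·sin18.4°·cos18.4° = 20.1·4.1·0.3156·0.9489 = 24.683 kPa
FS = 17.956 / 24.683 = 0.727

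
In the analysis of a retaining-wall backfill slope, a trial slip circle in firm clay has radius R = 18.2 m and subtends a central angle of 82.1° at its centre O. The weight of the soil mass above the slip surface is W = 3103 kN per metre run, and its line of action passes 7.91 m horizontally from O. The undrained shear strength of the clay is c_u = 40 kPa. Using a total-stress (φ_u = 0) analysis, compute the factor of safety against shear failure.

Taking moments about the centre O, the resisting moment is provided by the undrained shear strength acting along the arc:
Arc length L_a = R·θ = 18.2·(82.1°·π/180) = 18.2·1.4329 = 26.08 m
M_R = c_u·L_a·R = 40·26.08·18.2 = 18985.6 kN·m/m
M_D = W·d = 3103·7.91 = 24544.7 kN·m/m
FS = M_R / M_D = 18985.6 / 24544.7 = 0.774

FS = 0.77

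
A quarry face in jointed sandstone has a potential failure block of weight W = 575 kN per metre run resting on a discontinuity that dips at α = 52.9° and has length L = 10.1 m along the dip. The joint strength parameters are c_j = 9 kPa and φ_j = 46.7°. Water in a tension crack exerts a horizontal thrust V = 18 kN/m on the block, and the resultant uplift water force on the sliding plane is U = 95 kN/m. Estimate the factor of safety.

FS = 0.73

Resolving the block weight along and normal to the plane and applying the Mohr–Coulomb strength on the joint:
N' = W cosα − U − V sinα = 575·cos52.9° − 95 − 18·sin52.9° = 237.5 kN/m
Driving force T = W sinα + V cosα = 575·sin52.9° + 18·cos52.9° = 469.5 kN/m
Resisting force R = c_j·L + N'·tanφ_j = 9·10.1 + 237.5·tan46.7° = 90.9 + 252.0 = 342.9 kN/m
FS = R / T = 342.9 / 469.5 = 0.730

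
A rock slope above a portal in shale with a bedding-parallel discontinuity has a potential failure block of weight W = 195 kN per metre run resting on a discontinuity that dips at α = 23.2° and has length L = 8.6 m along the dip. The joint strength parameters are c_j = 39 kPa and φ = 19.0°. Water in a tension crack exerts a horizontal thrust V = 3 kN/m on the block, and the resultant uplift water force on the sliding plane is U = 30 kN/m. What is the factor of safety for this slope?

Resolving the block weight along and normal to the plane and applying the Mohr–Coulomb strength on the joint:
N' = W cosα − U − V sinα = 195·cos23.2° − 30 − 3·sin23.2° = 148.0 kN/m
Driving force T = W sinα + V cosα = 195·sin23.2° + 3·cos23.2° = 79.6 kN/m
Resisting force R = c_j·L + N'·tanφ = 39·8.6 + 148.0·tan19.0° = 335.4 + 51.0 = 386.4 kN/m
FS = R / T = 386.4 / 79.6 = 4.855

FS = 4.86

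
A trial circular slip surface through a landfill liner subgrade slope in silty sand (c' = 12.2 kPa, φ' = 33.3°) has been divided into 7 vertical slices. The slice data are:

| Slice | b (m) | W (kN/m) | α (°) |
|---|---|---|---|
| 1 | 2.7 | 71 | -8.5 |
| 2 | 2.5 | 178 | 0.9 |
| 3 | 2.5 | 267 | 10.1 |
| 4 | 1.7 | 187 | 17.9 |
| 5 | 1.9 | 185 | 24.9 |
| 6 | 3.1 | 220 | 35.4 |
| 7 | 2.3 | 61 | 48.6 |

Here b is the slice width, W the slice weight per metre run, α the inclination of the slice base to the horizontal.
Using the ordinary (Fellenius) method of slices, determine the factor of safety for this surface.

FS = 2.70

Ordinary method of slices: FS = Σ[c'·Δl_i + (W_i cosα_i)·tanφ'] / Σ W_i sinα_i, with Δl_i = b_i / cosα_i.
Slice 1: Δl = 2.7/cos(-8.5°) = 2.730 m; N'_1 = 71·cos(-8.5°) = 70.2; c'Δl = 33.31; W sinα = -10.5
Slice 2: Δl = 2.5/cos0.9° = 2.500 m; N'_2 = 178·cos0.9° = 178.0; c'Δl = 30.50; W sinα = 2.8
Slice 3: Δl = 2.5/cos10.1° = 2.539 m; N'_3 = 267·cos10.1° = 262.9; c'Δl = 30.98; W sinα = 46.8
Slice 4: Δl = 1.7/cos17.9° = 1.786 m; N'_4 = 187·cos17.9° = 177.9; c'Δl = 21.79; W sinα = 57.5
Slice 5: Δl = 1.9/cos24.9° = 2.095 m; N'_5 = 185·cos24.9° = 167.8; c'Δl = 25.56; W sinα = 77.9
Slice 6: Δl = 3.1/cos35.4° = 3.803 m; N'_6 = 220·cos35.4° = 179.3; c'Δl = 46.40; W sinα = 127.4
Slice 7: Δl = 2.3/cos48.6° = 3.478 m; N'_7 = 61·cos48.6° = 40.3; c'Δl = 42.43; W sinα = 45.8
Σc'Δl = 231.0 kN/m; ΣN' = 1076.5 kN/m; ΣW sinα = 347.7 kN/m
Resisting = 231.0 + 1076.5·tan33.3° = 231.0 + 707.1 = 938.1 kN/m
FS = 938.1 / 347.7 = 2.698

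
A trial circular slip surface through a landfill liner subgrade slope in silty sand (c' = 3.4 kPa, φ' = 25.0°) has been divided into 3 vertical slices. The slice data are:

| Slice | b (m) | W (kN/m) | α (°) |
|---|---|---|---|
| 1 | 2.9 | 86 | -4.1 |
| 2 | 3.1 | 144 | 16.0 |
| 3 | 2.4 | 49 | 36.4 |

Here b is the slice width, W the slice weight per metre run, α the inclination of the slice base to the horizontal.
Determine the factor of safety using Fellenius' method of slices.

Ordinary method of slices: FS = Σ[c'·Δl_i + (W_i cosα_i)·tanφ'] / Σ W_i sinα_i, with Δl_i = b_i / cosα_i.
Slice 1: Δl = 2.9/cos(-4.1°) = 2.907 m; N'_1 = 86·cos(-4.1°) = 85.8; c'Δl = 9.89; W sinα = -6.1
Slice 2: Δl = 3.1/cos16.0° = 3.225 m; N'_2 = 144·cos16.0° = 138.4; c'Δl = 10.96; W sinα = 39.7
Slice 3: Δl = 2.4/cos36.4° = 2.982 m; N'_3 = 49·cos36.4° = 39.4; c'Δl = 10.14; W sinα = 29.1
Σc'Δl = 31.0 kN/m; ΣN' = 263.6 kN/m; ΣW sinα = 62.6 kN/m
Resisting = 31.0 + 263.6·tan25.0° = 31.0 + 122.9 = 153.9 kN/m
FS = 153.9 / 62.6 = 2.458

FS = 2.46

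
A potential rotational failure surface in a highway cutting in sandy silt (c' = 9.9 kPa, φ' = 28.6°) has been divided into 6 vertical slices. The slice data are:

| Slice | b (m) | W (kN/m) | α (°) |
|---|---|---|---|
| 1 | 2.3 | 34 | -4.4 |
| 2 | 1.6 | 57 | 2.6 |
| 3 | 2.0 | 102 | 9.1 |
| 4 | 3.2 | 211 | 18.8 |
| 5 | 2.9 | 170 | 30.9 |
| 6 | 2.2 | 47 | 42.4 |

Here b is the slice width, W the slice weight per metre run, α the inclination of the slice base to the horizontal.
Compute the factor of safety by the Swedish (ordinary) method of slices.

Ordinary method of slices: FS = Σ[c'·Δl_i + (W_i cosα_i)·tanφ'] / Σ W_i sinα_i, with Δl_i = b_i / cosα_i.
Slice 1: Δl = 2.3/cos(-4.4°) = 2.307 m; N'_1 = 34·cos(-4.4°) = 33.9; c'Δl = 22.84; W sinα = -2.6
Slice 2: Δl = 1.6/cos2.6° = 1.602 m; N'_2 = 57·cos2.6° = 56.9; c'Δl = 15.86; W sinα = 2.6
Slice 3: Δl = 2.0/cos9.1° = 2.025 m; N'_3 = 102·cos9.1° = 100.7; c'Δl = 20.05; W sinα = 16.1
Slice 4: Δl = 3.2/cos18.8° = 3.380 m; N'_4 = 211·cos18.8° = 199.7; c'Δl = 33.47; W sinα = 68.0
Slice 5: Δl = 2.9/cos30.9° = 3.380 m; N'_5 = 170·cos30.9° = 145.9; c'Δl = 33.46; W sinα = 87.3
Slice 6: Δl = 2.2/cos42.4° = 2.979 m; N'_6 = 47·cos42.4° = 34.7; c'Δl = 29.49; W sinα = 31.7
Σc'Δl = 155.2 kN/m; ΣN' = 571.9 kN/m; ΣW sinα = 203.1 kN/m
Resisting = 155.2 + 571.9·tan28.6° = 155.2 + 311.8 = 467.0 kN/m
FS = 467.0 / 203.1 = 2.299

FS = 2.30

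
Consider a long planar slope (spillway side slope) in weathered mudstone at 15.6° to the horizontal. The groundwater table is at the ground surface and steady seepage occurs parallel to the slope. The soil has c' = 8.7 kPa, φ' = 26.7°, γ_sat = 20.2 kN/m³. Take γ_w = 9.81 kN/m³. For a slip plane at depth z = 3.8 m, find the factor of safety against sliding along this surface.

With seepage parallel to the slope and the water table at the surface, the effective normal stress on the slip plane uses the buoyant unit weight γ' = γ_sat − γ_w while the driving shear stress uses γ_sat:
FS = [c' + γ' z cos²β tanφ'] / [γ_sat z sinβ cosβ]
γ' = 20.2 − 9.81 = 10.39 kN/m³
Numerator = 8.7 + 10.39·3.8·cos²15.6°·tan26.7° = 8.7 + 10.39·3.8·0.9277·0.5029 = 27.121 kPa
Denominator = 20.2·3.8·sin15.6°·cos15.6° = 20.2·3.8·0.2689·0.9632 = 19.882 kPa
FS = 27.121 / 19.882 = 1.364

FS = 1.36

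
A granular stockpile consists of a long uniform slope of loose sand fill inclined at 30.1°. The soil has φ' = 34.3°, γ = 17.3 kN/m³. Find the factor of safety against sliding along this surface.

FS = 1.18

For a dry cohesionless infinite slope the factor of safety is FS = tanφ' / tanβ.
FS = tan34.3° / tan30.1° = 0.6822 / 0.5797 = 1.177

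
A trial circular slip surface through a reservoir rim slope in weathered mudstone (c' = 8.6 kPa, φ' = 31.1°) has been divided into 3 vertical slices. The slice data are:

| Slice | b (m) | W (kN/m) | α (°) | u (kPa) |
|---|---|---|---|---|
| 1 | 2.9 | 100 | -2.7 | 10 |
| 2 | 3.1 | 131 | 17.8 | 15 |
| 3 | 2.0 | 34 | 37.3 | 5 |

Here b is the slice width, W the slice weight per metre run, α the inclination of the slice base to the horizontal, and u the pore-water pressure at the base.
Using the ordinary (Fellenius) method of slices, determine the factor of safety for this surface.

Ordinary method of slices: FS = Σ[c'·Δl_i + (W_i cosα_i − u_i·Δl_i)·tanφ'] / Σ W_i sinα_i, with Δl_i = b_i / cosα_i.
Slice 1: Δl = 2.9/cos(-2.7°) = 2.903 m; N'_1 = 100·cos(-2.7°) − 10·2.903 = 70.9; c'Δl = 24.97; W sinα = -4.7
Slice 2: Δl = 3.1/cos17.8° = 3.256 m; N'_2 = 131·cos17.8° − 15·3.256 = 75.9; c'Δl = 28.00; W sinα = 40.0
Slice 3: Δl = 2.0/cos37.3° = 2.514 m; N'_3 = 34·cos37.3° − 5·2.514 = 14.5; c'Δl = 21.62; W sinα = 20.6
Σc'Δl = 74.6 kN/m; ΣN' = 161.2 kN/m; ΣW sinα = 55.9 kN/m
Resisting = 74.6 + 161.2·tan31.1° = 74.6 + 97.3 = 171.8 kN/m
FS = 171.8 / 55.9 = 3.072

FS = 3.07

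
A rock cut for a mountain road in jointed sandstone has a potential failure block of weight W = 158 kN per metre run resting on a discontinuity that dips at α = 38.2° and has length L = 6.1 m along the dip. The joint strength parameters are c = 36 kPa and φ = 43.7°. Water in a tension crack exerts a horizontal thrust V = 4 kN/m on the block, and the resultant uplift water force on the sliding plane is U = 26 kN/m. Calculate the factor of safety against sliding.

Resolving the block weight along and normal to the plane and applying the Mohr–Coulomb strength on the joint:
N' = W cosα − U − V sinα = 158·cos38.2° − 26 − 4·sin38.2° = 95.7 kN/m
Driving force T = W sinα + V cosα = 158·sin38.2° + 4·cos38.2° = 100.9 kN/m
Resisting force R = c·L + N'·tanφ = 36·6.1 + 95.7·tan43.7° = 219.6 + 91.4 = 311.0 kN/m
FS = R / T = 311.0 / 100.9 = 3.084

FS = 3.08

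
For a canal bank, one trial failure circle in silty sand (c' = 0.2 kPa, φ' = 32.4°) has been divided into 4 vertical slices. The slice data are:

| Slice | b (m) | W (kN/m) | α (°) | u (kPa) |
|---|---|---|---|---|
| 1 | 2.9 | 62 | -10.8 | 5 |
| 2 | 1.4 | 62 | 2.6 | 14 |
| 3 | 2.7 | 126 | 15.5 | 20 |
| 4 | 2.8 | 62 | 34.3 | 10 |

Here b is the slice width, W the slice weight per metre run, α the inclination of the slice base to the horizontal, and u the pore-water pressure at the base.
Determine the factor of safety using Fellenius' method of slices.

Ordinary method of slices: FS = Σ[c'·Δl_i + (W_i cosα_i − u_i·Δl_i)·tanφ'] / Σ W_i sinα_i, with Δl_i = b_i / cosα_i.
Slice 1: Δl = 2.9/cos(-10.8°) = 2.952 m; N'_1 = 62·cos(-10.8°) − 5·2.952 = 46.1; c'Δl = 0.59; W sinα = -11.6
Slice 2: Δl = 1.4/cos2.6° = 1.401 m; N'_2 = 62·cos2.6° − 14·1.401 = 42.3; c'Δl = 0.28; W sinα = 2.8
Slice 3: Δl = 2.7/cos15.5° = 2.802 m; N'_3 = 126·cos15.5° − 20·2.802 = 65.4; c'Δl = 0.56; W sinα = 33.7
Slice 4: Δl = 2.8/cos34.3° = 3.389 m; N'_4 = 62·cos34.3° − 10·3.389 = 17.3; c'Δl = 0.68; W sinα = 34.9
Σc'Δl = 2.1 kN/m; ΣN' = 171.2 kN/m; ΣW sinα = 59.8 kN/m
Resisting = 2.1 + 171.2·tan32.4° = 2.1 + 108.6 = 110.7 kN/m
FS = 110.7 / 59.8 = 1.852

FS = 1.85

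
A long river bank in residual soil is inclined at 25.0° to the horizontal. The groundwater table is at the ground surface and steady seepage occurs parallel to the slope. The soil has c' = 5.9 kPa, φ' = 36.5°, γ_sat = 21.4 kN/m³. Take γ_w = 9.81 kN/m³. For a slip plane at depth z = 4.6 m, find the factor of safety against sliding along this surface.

With seepage parallel to the slope and the water table at the surface, the effective normal stress on the slip plane uses the buoyant unit weight γ' = γ_sat − γ_w while the driving shear stress uses γ_sat:
FS = [c' + γ' z cos²β tanφ'] / [γ_sat z sinβ cosβ]
γ' = 21.4 − 9.81 = 11.59 kN/m³
Numerator = 5.9 + 11.59·4.6·cos²25.0°·tan36.5° = 5.9 + 11.59·4.6·0.8214·0.7400 = 38.304 kPa
Denominator = 21.4·4.6·sin25.0°·cos25.0° = 21.4·4.6·0.4226·0.9063 = 37.705 kPa
FS = 38.304 / 37.705 = 1.016

FS = 1.02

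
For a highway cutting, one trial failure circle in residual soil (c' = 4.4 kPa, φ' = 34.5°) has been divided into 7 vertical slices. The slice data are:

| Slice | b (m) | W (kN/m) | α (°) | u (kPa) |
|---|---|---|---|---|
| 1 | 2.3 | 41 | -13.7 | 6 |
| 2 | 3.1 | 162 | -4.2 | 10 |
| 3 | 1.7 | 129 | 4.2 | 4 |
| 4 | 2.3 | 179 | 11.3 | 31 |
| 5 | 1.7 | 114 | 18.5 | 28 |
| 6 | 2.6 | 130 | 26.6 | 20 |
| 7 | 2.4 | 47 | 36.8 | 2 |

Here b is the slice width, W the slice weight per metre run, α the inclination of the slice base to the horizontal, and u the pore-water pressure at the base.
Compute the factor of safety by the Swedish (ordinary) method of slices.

FS = 3.02

Ordinary method of slices: FS = Σ[c'·Δl_i + (W_i cosα_i − u_i·Δl_i)·tanφ'] / Σ W_i sinα_i, with Δl_i = b_i / cosα_i.
Slice 1: Δl = 2.3/cos(-13.7°) = 2.367 m; N'_1 = 41·cos(-13.7°) − 6·2.367 = 25.6; c'Δl = 10.42; W sinα = -9.7
Slice 2: Δl = 3.1/cos(-4.2°) = 3.108 m; N'_2 = 162·cos(-4.2°) − 10·3.108 = 130.5; c'Δl = 13.68; W sinα = -11.9
Slice 3: Δl = 1.7/cos4.2° = 1.705 m; N'_3 = 129·cos4.2° − 4·1.705 = 121.8; c'Δl = 7.50; W sinα = 9.4
Slice 4: Δl = 2.3/cos11.3° = 2.345 m; N'_4 = 179·cos11.3° − 31·2.345 = 102.8; c'Δl = 10.32; W sinα = 35.1
Slice 5: Δl = 1.7/cos18.5° = 1.793 m; N'_5 = 114·cos18.5° − 28·1.793 = 57.9; c'Δl = 7.89; W sinα = 36.2
Slice 6: Δl = 2.6/cos26.6° = 2.908 m; N'_6 = 130·cos26.6° − 20·2.908 = 58.1; c'Δl = 12.79; W sinα = 58.2
Slice 7: Δl = 2.4/cos36.8° = 2.997 m; N'_7 = 47·cos36.8° − 2·2.997 = 31.6; c'Δl = 13.19; W sinα = 28.2
Σc'Δl = 75.8 kN/m; ΣN' = 528.4 kN/m; ΣW sinα = 145.5 kN/m
Resisting = 75.8 + 528.4·tan34.5° = 75.8 + 363.2 = 438.9 kN/m
FS = 438.9 / 145.5 = 3.017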